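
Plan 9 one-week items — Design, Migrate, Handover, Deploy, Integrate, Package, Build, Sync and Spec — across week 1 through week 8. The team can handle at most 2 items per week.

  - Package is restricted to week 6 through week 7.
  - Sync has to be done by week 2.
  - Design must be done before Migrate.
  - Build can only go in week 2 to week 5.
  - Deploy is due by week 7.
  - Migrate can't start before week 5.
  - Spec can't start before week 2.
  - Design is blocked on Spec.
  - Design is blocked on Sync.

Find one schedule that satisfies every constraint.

Build in week 2; Spec in week 2; Design in week 3; Handover in week 3; Integrate in week 4; Migrate in week 5; Sync in week 1; Package in week 6; Deploy in week 1

Checking: Sync(week 1) before Design(week 3); Design(week 3) before Migrate(week 5); Spec(week 2) before Design(week 3); Deploy=week 1 in [week 1,week 7]; Sync=week 1 in [week 1,week 2]; Package=week 6 in [week 6,week 7]; Migrate=week 5 in [week 5,week 8]; Spec=week 2 in [week 2,week 8]; Build=week 2 in [week 2,week 5]; max 2 per week (cap 2).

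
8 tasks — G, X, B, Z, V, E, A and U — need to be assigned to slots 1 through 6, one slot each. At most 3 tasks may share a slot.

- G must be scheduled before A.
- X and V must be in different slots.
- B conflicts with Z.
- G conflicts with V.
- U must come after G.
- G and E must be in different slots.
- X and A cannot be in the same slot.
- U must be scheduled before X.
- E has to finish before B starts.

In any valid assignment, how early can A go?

2

Precedence pushes A to at least 2.
A at 2 is achievable: E -> 2, V -> 4, X -> 3, Z -> 1, B -> 3, A -> 2, G -> 1, U -> 2.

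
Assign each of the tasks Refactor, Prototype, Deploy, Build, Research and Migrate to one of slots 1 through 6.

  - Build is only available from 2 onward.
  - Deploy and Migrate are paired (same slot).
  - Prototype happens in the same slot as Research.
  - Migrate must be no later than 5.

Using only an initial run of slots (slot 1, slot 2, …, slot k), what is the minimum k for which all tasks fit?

Build can't be placed before 2, so the schedule must run through at least slot 2.
2 works (last occupied slot: 2): for example Refactor -> 1; Build -> 2; Prototype -> 1; Migrate -> 1; Research -> 1; Deploy -> 1.

2 slots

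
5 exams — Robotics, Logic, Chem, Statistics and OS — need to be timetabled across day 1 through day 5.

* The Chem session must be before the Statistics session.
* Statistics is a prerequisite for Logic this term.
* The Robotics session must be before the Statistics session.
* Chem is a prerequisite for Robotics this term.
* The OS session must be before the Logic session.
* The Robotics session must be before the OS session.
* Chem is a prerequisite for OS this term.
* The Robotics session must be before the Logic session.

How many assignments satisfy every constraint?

7

Splitting on Robotics: it can be day 2 (5), day 3 (2). Listing each branch's schedules as (Logic, Chem, Statistics, OS) by day number:
Robotics=day 2: (4,1,3,3) (5,1,3,3) (5,1,3,4) (5,1,4,3) (5,1,4,4) — 5.
Robotics=day 3: (5,1,4,4) (5,2,4,4) — 2.
Summing: 5 + 2 = 7.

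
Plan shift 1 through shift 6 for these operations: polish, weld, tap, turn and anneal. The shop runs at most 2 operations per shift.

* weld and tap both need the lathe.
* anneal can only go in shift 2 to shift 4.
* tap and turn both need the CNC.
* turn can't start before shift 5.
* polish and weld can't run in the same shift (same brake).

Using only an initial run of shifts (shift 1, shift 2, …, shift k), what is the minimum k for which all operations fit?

With at most 2 per shift and 5 operations, at least 3 shifts are needed.
turn can't be placed before shift 5, so the schedule must run through at least shift 5.
5 works (last occupied shift: shift 5): for example weld in shift 2; polish in shift 1; turn in shift 5; anneal in shift 2; tap in shift 1.

5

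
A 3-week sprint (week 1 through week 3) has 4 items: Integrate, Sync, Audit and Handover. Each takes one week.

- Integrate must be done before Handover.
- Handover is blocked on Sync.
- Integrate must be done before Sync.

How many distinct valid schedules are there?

Enumerating: Handover in week 3, Audit in week 1, Integrate in week 1, Sync in week 2 | Integrate -> week 1; Sync -> week 2; Handover -> week 3; Audit -> week 2 | Integrate -> week 1; Audit -> week 3; Sync -> week 2; Handover -> week 3.

3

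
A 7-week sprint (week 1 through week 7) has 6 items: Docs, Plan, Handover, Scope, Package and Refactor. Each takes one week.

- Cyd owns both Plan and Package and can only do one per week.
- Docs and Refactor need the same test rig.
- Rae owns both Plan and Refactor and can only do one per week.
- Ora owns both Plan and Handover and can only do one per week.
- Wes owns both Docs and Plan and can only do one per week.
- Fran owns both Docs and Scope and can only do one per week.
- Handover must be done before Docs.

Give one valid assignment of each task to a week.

Package=week 1; Handover=week 1; Docs=week 2; Scope=week 1; Plan=week 3; Refactor=week 1

Checking: Handover(week 1) before Docs(week 2); Docs(week 2) != Plan(week 3); Plan(week 3) != Refactor(week 1); Plan(week 3) != Handover(week 1); Docs(week 2) != Scope(week 1); Plan(week 3) != Package(week 1); Docs(week 2) != Refactor(week 1).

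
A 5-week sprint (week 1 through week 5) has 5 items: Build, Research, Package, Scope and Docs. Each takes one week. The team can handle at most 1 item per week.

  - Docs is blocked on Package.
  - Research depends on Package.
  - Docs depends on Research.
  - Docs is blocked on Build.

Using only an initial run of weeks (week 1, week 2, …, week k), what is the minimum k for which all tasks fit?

The precedence chain requires at least 3 distinct weeks.
With at most 1 per week and 5 tasks, at least 5 weeks are needed.
5 works (last occupied week: week 5): for example Build -> week 3; Package -> week 1; Research -> week 2; Scope -> week 5; Docs -> week 4.

5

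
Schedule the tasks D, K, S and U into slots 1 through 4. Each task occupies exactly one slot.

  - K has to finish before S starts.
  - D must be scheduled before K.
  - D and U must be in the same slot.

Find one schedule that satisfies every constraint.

D -> 1; U -> 1; S -> 3; K -> 2

Checking: K(2) before S(3); D(1) before K(2); D = U = 1.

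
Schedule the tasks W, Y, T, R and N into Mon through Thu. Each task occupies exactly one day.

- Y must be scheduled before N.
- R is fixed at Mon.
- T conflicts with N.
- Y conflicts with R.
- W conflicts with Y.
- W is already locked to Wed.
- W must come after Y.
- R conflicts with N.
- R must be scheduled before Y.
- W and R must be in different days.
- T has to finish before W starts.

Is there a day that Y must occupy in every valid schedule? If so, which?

R is fixed at Mon and must come before Y, so Y is at least Tue.
W is fixed at Wed and must come after Y, so Y is at most Tue.
So Y must be Tue.

Tue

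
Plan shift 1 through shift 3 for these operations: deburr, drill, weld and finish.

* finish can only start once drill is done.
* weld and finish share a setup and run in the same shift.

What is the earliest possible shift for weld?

shift 2

Weld must be in the same shift as finish, which can't be before shift 2, so weld is at least shift 2.
weld at shift 2 is achievable: drill in shift 1; weld in shift 2; finish in shift 2; deburr in shift 1.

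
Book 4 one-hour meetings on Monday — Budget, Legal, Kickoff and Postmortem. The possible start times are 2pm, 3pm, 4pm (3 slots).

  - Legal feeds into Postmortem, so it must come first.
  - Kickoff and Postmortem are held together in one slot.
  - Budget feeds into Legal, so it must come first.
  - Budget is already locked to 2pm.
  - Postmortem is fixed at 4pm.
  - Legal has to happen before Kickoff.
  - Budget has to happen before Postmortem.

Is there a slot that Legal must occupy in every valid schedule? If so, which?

3pm

Budget is fixed at 2pm and must come before Legal, so Legal is at least 3pm.
Postmortem is fixed at 4pm and must come after Legal, so Legal is at most 3pm.
So Legal must be 3pm.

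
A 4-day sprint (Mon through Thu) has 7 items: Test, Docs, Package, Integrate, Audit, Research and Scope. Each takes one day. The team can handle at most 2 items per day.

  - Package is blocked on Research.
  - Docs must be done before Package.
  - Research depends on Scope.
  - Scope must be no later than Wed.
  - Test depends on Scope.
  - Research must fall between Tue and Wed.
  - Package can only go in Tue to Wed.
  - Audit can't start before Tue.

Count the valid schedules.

Splitting on Test: it can be Tue (3), Wed (5), Thu (10). Listing each branch's schedules as (Docs, Package, Integrate, Audit, Research, Scope):
Test=Tue: (Mon,Wed,Wed,Thu,Tue,Mon) (Mon,Wed,Thu,Wed,Tue,Mon) (Mon,Wed,Thu,Thu,Tue,Mon) — 3.
Test=Wed: (Mon,Wed,Tue,Thu,Tue,Mon) (Mon,Wed,Thu,Tue,Tue,Mon) (Mon,Wed,Thu,Thu,Tue,Mon) (Tue,Wed,Mon,Thu,Tue,Mon) (Tue,Wed,Thu,Thu,Tue,Mon) — 5.
Test=Thu: (Mon,Wed,Tue,Wed,Tue,Mon) (Mon,Wed,Tue,Thu,Tue,Mon) (Mon,Wed,Wed,Tue,Tue,Mon) (Mon,Wed,Wed,Thu,Tue,Mon) (Mon,Wed,Thu,Tue,Tue,Mon) (Mon,Wed,Thu,Wed,Tue,Mon) (Tue,Wed,Mon,Wed,Tue,Mon) (Tue,Wed,Mon,Thu,Tue,Mon) (Tue,Wed,Wed,Thu,Tue,Mon) (Tue,Wed,Thu,Wed,Tue,Mon) — 10.
Summing: 3 + 5 + 10 = 18.

18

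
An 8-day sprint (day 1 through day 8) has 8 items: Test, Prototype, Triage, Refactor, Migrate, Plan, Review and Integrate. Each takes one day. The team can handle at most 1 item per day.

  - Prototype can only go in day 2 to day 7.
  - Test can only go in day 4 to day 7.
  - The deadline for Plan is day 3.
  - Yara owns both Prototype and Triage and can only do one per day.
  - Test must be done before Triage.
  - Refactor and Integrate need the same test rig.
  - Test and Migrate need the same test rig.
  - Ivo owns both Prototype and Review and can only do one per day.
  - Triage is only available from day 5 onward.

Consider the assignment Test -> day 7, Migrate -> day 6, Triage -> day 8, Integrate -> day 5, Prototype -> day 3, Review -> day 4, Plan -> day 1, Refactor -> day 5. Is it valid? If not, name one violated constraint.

The team can handle at most 1 item per day — violated.
The deadline for Plan is day 3 — holds.
Test can only go in day 4 to day 7 — holds.
Ivo owns both Prototype and Review and can only do one per day — holds.
Triage is only available from day 5 onward — holds.
Prototype can only go in day 2 to day 7 — holds.
Yara owns both Prototype and Triage and can only do one per day — holds.
Test and Migrate need the same test rig — holds.
Refactor and Integrate need the same test rig — violated.
Test must be done before Triage — holds.

Invalid. Refactor and Integrate need the same test rig.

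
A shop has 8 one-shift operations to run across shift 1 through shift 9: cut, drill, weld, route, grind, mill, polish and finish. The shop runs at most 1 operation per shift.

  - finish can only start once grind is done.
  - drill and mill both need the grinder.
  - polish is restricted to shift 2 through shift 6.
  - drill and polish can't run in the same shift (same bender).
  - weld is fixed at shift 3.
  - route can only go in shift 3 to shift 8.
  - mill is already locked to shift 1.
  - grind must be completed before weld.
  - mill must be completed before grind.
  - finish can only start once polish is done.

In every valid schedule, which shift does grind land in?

shift 2

mill is fixed at shift 1 and must come before grind, so grind is at least shift 2.
weld is fixed at shift 3 and must come after grind, so grind is at most shift 2.
So grind must be shift 2.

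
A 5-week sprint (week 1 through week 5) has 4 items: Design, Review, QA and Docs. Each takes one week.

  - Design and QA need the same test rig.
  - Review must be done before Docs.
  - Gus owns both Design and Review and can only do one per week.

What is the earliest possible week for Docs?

week 2

Precedence pushes Docs to at least week 2.
Docs at week 2 is achievable: Review -> week 1, Design -> week 2, QA -> week 1, Docs -> week 2.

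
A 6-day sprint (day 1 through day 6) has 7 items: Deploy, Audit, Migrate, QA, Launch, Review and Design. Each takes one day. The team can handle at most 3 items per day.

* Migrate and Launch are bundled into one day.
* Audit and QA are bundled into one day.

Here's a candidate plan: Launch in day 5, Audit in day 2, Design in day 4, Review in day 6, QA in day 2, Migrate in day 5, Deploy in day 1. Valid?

Migrate and Launch are bundled into one day — holds.
The team can handle at most 3 items per day — holds.
Audit and QA are bundled into one day — holds.

Valid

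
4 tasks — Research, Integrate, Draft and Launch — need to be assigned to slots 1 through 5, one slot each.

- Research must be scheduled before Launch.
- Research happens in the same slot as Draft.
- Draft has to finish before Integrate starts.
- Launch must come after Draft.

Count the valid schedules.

Splitting on Research: it can be 1 (16), 2 (9), 3 (4), 4 (1). Listing each branch's schedules as (Integrate, Draft, Launch):
Research=1: (2,1,2) (2,1,3) (2,1,4) (2,1,5) (3,1,2) (3,1,3) (3,1,4) (3,1,5) (4,1,2) (4,1,3) (4,1,4) (4,1,5) (5,1,2) (5,1,3) (5,1,4) (5,1,5) — 16.
Research=2: (3,2,3) (3,2,4) (3,2,5) (4,2,3) (4,2,4) (4,2,5) (5,2,3) (5,2,4) (5,2,5) — 9.
Research=3: (4,3,4) (4,3,5) (5,3,4) (5,3,5) — 4.
Research=4: (5,4,5) — 1.
Summing: 16 + 9 + 4 + 1 = 30.

30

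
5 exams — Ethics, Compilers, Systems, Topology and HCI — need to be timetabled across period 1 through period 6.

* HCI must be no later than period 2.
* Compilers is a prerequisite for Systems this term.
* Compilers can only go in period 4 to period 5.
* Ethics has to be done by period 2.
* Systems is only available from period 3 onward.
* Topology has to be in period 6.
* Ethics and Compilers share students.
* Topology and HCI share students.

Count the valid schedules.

Splitting on Ethics: it can be period 1 (6), period 2 (6). Listing each branch's schedules as (Compilers, Systems, Topology, HCI) by period number:
Ethics=period 1: (4,5,6,1) (4,5,6,2) (4,6,6,1) (4,6,6,2) (5,6,6,1) (5,6,6,2) — 6.
Ethics=period 2: (4,5,6,1) (4,5,6,2) (4,6,6,1) (4,6,6,2) (5,6,6,1) (5,6,6,2) — 6.
Summing: 6 + 6 = 12.

12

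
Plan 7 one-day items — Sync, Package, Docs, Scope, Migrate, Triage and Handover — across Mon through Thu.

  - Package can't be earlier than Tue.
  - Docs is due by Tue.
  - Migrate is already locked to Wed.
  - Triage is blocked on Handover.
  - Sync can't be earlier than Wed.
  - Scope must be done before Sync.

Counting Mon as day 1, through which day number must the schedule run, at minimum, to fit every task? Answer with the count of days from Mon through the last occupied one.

3

The precedence chain requires at least 2 distinct days.
Sync can't be placed before Wed — that is day 3 counting from Mon — so the schedule must run through at least 3 days.
3 works (last occupied day: Wed): for example Package -> Tue; Triage -> Tue; Sync -> Wed; Docs -> Mon; Scope -> Mon; Handover -> Mon; Migrate -> Wed.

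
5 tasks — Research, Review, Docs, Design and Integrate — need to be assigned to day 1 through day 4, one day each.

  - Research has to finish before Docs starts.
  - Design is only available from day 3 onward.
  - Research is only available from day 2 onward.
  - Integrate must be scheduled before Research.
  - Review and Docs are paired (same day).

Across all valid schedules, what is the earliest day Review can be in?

Review must be in the same day as Docs, which can't be before day 3, so Review is at least day 3.
Review at day 3 is achievable: Docs=day 3; Review=day 3; Design=day 3; Research=day 2; Integrate=day 1.

day 3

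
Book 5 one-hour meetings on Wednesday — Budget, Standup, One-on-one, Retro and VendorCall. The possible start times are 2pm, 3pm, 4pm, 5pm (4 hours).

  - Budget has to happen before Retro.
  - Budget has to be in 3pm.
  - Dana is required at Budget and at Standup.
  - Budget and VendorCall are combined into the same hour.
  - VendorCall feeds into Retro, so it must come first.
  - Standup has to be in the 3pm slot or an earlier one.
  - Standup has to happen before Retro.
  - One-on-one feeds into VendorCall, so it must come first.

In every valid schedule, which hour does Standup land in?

Standup's window is 2pm–3pm.
Budget is fixed at 3pm, and Standup can't share a hour with Budget.
So Standup must be 2pm.

2pm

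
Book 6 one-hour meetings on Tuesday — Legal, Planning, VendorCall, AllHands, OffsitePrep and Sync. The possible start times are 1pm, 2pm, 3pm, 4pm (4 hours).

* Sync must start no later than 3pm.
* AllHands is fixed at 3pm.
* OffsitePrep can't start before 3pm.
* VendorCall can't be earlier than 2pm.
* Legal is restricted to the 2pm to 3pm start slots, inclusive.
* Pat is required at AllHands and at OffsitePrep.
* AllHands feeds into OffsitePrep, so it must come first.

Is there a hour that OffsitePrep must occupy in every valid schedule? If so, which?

4pm

OffsitePrep's window is 3pm–4pm.
AllHands is fixed at 3pm, and OffsitePrep can't share a hour with AllHands.
So OffsitePrep must be 4pm.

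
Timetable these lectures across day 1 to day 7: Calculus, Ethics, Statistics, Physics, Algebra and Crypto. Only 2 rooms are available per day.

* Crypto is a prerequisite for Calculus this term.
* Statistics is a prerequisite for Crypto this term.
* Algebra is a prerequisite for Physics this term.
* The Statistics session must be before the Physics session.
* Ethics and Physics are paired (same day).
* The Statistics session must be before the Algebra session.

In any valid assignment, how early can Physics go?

Precedence pushes Physics to at least day 3.
Physics at day 3 is achievable: Calculus in day 4, Statistics in day 1, Physics in day 3, Algebra in day 2, Crypto in day 2, Ethics in day 3.

day 3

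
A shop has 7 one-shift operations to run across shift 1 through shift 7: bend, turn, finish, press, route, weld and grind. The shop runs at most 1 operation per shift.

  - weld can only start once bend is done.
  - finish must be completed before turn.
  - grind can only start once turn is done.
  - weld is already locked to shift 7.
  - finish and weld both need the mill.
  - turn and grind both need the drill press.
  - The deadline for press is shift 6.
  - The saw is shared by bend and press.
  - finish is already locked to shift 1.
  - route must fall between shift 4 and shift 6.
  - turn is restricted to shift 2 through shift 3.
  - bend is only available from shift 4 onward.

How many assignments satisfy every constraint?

Splitting on bend: it can be shift 4 (6), shift 5 (6), shift 6 (6). Listing each branch's schedules as (turn, finish, press, route, weld, grind) by shift number:
bend=shift 4: (2,1,3,5,7,6) (2,1,3,6,7,5) (2,1,5,6,7,3) (2,1,6,5,7,3) (3,1,2,5,7,6) (3,1,2,6,7,5) — 6.
bend=shift 5: (2,1,3,4,7,6) (2,1,3,6,7,4) (2,1,4,6,7,3) (2,1,6,4,7,3) (3,1,2,4,7,6) (3,1,2,6,7,4) — 6.
bend=shift 6: (2,1,3,4,7,5) (2,1,3,5,7,4) (2,1,4,5,7,3) (2,1,5,4,7,3) (3,1,2,4,7,5) (3,1,2,5,7,4) — 6.
Summing: 6 + 6 + 6 = 18.

18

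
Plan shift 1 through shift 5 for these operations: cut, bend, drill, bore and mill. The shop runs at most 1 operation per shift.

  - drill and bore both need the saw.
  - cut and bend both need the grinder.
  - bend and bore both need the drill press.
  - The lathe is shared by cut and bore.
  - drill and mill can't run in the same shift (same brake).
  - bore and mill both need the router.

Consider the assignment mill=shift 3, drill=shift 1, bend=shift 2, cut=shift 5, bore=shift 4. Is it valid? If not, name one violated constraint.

Yes

cut and bend both need the grinder — holds.
bore and mill both need the router — holds.
The shop runs at most 1 operation per shift — holds.
The lathe is shared by cut and bore — holds.
drill and bore both need the saw — holds.
bend and bore both need the drill press — holds.
drill and mill can't run in the same shift (same brake) — holds.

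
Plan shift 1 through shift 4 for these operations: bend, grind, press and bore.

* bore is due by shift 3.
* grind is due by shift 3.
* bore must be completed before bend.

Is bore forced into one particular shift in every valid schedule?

No

bore can be shift 1 (e.g. grind=shift 1, bend=shift 2, press=shift 1, bore=shift 1) or shift 2 (e.g. grind -> shift 1; bend -> shift 3; press -> shift 1; bore -> shift 2).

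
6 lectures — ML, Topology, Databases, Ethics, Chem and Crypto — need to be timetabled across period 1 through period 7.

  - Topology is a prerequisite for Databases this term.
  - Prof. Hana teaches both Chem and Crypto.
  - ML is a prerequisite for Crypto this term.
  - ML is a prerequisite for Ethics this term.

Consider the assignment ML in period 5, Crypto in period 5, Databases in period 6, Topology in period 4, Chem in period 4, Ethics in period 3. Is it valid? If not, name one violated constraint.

Topology is a prerequisite for Databases this term — holds.
ML is a prerequisite for Ethics this term — violated.
ML is a prerequisite for Crypto this term — violated.
Prof. Hana teaches both Chem and Crypto — holds.

No — it violates: ML is a prerequisite for Ethics this term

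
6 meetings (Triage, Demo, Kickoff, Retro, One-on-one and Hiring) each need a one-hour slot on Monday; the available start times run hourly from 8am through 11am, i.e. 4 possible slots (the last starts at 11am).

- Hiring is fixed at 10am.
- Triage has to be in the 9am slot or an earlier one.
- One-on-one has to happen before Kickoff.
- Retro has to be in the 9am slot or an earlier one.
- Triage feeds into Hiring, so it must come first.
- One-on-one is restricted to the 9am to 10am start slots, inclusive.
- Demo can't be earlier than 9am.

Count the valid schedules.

36

Splitting on Triage: it can be 8am (18), 9am (18). Listing each branch's schedules as (Demo, Kickoff, Retro, One-on-one, Hiring):
Triage=8am: (9am,10am,8am,9am,10am) (9am,10am,9am,9am,10am) (9am,11am,8am,9am,10am) (9am,11am,8am,10am,10am) (9am,11am,9am,9am,10am) (9am,11am,9am,10am,10am) (10am,10am,8am,9am,10am) (10am,10am,9am,9am,10am) (10am,11am,8am,9am,10am) (10am,11am,8am,10am,10am) (10am,11am,9am,9am,10am) (10am,11am,9am,10am,10am) (11am,10am,8am,9am,10am) (11am,10am,9am,9am,10am) (11am,11am,8am,9am,10am) (11am,11am,8am,10am,10am) (11am,11am,9am,9am,10am) (11am,11am,9am,10am,10am) — 18.
Triage=9am: (9am,10am,8am,9am,10am) (9am,10am,9am,9am,10am) (9am,11am,8am,9am,10am) (9am,11am,8am,10am,10am) (9am,11am,9am,9am,10am) (9am,11am,9am,10am,10am) (10am,10am,8am,9am,10am) (10am,10am,9am,9am,10am) (10am,11am,8am,9am,10am) (10am,11am,8am,10am,10am) (10am,11am,9am,9am,10am) (10am,11am,9am,10am,10am) (11am,10am,8am,9am,10am) (11am,10am,9am,9am,10am) (11am,11am,8am,9am,10am) (11am,11am,8am,10am,10am) (11am,11am,9am,9am,10am) (11am,11am,9am,10am,10am) — 18.
Summing: 18 + 18 = 36.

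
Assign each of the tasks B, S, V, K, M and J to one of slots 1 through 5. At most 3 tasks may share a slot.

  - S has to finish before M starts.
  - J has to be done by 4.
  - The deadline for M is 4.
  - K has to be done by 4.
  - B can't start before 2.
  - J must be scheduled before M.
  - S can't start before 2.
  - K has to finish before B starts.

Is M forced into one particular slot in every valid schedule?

No

M can be 3 (e.g. K -> 1; V -> 1; S -> 2; M -> 3; B -> 2; J -> 1) or 4 (e.g. K=1; V=1; M=4; J=1; B=2; S=2).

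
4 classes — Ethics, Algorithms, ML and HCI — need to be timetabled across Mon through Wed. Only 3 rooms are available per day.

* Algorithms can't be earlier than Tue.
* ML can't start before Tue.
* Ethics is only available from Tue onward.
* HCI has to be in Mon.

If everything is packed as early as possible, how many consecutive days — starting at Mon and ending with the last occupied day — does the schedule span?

With at most 3 per day and 4 classes, at least 2 days are needed.
Ethics can't be placed before Tue — that is day 2 counting from Mon — so the schedule must run through at least 2 days.
2 works (last occupied day: Tue): for example HCI -> Mon; Algorithms -> Tue; Ethics -> Tue; ML -> Tue.

2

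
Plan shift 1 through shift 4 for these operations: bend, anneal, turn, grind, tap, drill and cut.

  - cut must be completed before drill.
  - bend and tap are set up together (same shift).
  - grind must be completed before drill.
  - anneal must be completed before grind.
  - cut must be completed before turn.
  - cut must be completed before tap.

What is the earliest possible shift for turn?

shift 2

Precedence pushes turn to at least shift 2.
turn at shift 2 is achievable: drill -> shift 3, grind -> shift 2, turn -> shift 2, tap -> shift 2, cut -> shift 1, anneal -> shift 1, bend -> shift 2.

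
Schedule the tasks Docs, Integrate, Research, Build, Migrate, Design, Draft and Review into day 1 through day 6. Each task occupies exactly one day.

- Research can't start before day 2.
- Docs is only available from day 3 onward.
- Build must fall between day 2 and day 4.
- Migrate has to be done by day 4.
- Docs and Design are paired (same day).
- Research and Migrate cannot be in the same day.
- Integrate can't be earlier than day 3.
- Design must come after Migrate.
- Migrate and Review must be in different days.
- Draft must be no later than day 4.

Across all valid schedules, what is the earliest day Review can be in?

Review at day 1 is achievable: Design -> day 3, Draft -> day 1, Migrate -> day 2, Build -> day 2, Docs -> day 3, Review -> day 1, Integrate -> day 3, Research -> day 3.

day 1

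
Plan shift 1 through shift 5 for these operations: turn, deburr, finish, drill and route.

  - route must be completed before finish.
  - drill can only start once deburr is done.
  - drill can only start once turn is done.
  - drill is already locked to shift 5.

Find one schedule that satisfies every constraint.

drill=shift 5; turn=shift 1; route=shift 1; finish=shift 2; deburr=shift 1

Checking: turn(shift 1) before drill(shift 5); deburr(shift 1) before drill(shift 5); route(shift 1) before finish(shift 2); drill=shift 5 in [shift 5,shift 5].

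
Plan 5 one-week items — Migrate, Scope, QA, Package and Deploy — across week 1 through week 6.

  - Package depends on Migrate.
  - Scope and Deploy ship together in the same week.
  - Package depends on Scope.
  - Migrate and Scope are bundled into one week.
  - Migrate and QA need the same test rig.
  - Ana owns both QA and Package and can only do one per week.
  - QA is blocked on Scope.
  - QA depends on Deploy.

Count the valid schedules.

40

Splitting on Migrate: it can be week 1 (20), week 2 (12), week 3 (6), week 4 (2). Listing each branch's schedules as (Scope, QA, Package, Deploy) by week number:
Migrate=week 1: (1,2,3,1) (1,2,4,1) (1,2,5,1) (1,2,6,1) (1,3,2,1) (1,3,4,1) (1,3,5,1) (1,3,6,1) (1,4,2,1) (1,4,3,1) (1,4,5,1) (1,4,6,1) (1,5,2,1) (1,5,3,1) (1,5,4,1) (1,5,6,1) (1,6,2,1) (1,6,3,1) (1,6,4,1) (1,6,5,1) — 20.
Migrate=week 2: (2,3,4,2) (2,3,5,2) (2,3,6,2) (2,4,3,2) (2,4,5,2) (2,4,6,2) (2,5,3,2) (2,5,4,2) (2,5,6,2) (2,6,3,2) (2,6,4,2) (2,6,5,2) — 12.
Migrate=week 3: (3,4,5,3) (3,4,6,3) (3,5,4,3) (3,5,6,3) (3,6,4,3) (3,6,5,3) — 6.
Migrate=week 4: (4,5,6,4) (4,6,5,4) — 2.
Summing: 20 + 12 + 6 + 2 = 40.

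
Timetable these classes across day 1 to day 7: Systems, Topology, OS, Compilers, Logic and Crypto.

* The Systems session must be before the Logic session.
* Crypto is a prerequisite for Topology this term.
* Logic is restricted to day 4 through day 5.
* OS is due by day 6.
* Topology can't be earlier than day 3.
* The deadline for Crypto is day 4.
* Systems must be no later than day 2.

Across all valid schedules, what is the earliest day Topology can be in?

Topology is available from day 3.
Topology at day 3 is achievable: Compilers in day 1; Topology in day 3; Systems in day 1; OS in day 1; Crypto in day 1; Logic in day 4.

day 3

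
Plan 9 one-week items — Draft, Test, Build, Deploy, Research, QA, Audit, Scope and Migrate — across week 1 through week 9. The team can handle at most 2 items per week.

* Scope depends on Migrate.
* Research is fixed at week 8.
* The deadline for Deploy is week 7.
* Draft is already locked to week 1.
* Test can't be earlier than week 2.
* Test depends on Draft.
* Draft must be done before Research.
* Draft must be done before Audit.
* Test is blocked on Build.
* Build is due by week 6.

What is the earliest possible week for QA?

week 1

QA at week 1 is achievable: Audit=week 3, Research=week 8, Draft=week 1, Scope=week 5, Test=week 3, Migrate=week 4, QA=week 1, Deploy=week 2, Build=week 2.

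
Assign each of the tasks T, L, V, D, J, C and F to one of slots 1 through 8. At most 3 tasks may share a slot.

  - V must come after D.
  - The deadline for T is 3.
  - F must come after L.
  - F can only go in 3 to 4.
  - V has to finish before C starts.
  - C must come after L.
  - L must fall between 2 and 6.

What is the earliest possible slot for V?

Precedence pushes V to at least 2; downstream work caps V at 7.
V at 2 is achievable: V in 2, L in 2, F in 3, C in 3, T in 1, J in 1, D in 1.

2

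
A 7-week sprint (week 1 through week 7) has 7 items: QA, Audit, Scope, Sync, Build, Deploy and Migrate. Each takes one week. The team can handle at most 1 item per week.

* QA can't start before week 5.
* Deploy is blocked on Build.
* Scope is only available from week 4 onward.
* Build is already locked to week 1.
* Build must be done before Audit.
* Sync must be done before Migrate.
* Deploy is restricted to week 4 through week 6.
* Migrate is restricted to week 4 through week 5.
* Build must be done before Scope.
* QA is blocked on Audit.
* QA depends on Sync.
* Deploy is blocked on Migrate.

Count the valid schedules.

Splitting on QA: it can be week 5 (2), week 6 (2), week 7 (6). Listing each branch's schedules as (Audit, Scope, Sync, Build, Deploy, Migrate) by week number:
QA=week 5: (2,7,3,1,6,4) (3,7,2,1,6,4) — 2.
QA=week 6: (2,7,3,1,5,4) (3,7,2,1,5,4) — 2.
QA=week 7: (2,4,3,1,6,5) (2,5,3,1,6,4) (2,6,3,1,5,4) (3,4,2,1,6,5) (3,5,2,1,6,4) (3,6,2,1,5,4) — 6.
Summing: 2 + 2 + 6 = 10.

10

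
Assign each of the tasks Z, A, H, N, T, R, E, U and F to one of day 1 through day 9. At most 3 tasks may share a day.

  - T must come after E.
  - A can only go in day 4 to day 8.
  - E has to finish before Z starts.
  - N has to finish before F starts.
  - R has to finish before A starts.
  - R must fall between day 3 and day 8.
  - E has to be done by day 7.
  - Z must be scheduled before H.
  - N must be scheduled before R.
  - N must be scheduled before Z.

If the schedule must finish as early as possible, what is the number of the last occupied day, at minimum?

day 4

The precedence chain requires at least 3 distinct days.
With at most 3 per day and 9 tasks, at least 3 days are needed.
A can't be placed before day 4, so the schedule must run through at least day 4.
4 works (last occupied day: day 4): for example A=day 4; F=day 2; Z=day 2; U=day 1; R=day 3; E=day 1; T=day 2; N=day 1; H=day 3.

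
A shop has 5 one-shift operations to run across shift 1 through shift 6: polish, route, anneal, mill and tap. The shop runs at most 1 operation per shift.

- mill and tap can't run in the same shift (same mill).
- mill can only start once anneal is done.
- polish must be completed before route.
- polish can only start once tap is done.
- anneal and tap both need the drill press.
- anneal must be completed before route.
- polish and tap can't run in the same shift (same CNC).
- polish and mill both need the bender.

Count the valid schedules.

Splitting on polish: it can be shift 2 (8), shift 3 (16), shift 4 (18), shift 5 (12). Listing each branch's schedules as (route, anneal, mill, tap) by shift number:
polish=shift 2: (4,3,5,1) (4,3,6,1) (5,3,4,1) (5,3,6,1) (5,4,6,1) (6,3,4,1) (6,3,5,1) (6,4,5,1) — 8.
polish=shift 3: (4,1,5,2) (4,1,6,2) (4,2,5,1) (4,2,6,1) (5,1,4,2) (5,1,6,2) (5,2,4,1) (5,2,6,1) (5,4,6,1) (5,4,6,2) (6,1,4,2) (6,1,5,2) (6,2,4,1) (6,2,5,1) (6,4,5,1) (6,4,5,2) — 16.
polish=shift 4: (5,1,2,3) (5,1,3,2) (5,1,6,2) (5,1,6,3) (5,2,3,1) (5,2,6,1) (5,2,6,3) (5,3,6,1) (5,3,6,2) (6,1,2,3) (6,1,3,2) (6,1,5,2) (6,1,5,3) (6,2,3,1) (6,2,5,1) (6,2,5,3) (6,3,5,1) (6,3,5,2) — 18.
polish=shift 5: (6,1,2,3) (6,1,2,4) (6,1,3,2) (6,1,3,4) (6,1,4,2) (6,1,4,3) (6,2,3,1) (6,2,3,4) (6,2,4,1) (6,2,4,3) (6,3,4,1) (6,3,4,2) — 12.
Summing: 8 + 16 + 18 + 12 = 54.

54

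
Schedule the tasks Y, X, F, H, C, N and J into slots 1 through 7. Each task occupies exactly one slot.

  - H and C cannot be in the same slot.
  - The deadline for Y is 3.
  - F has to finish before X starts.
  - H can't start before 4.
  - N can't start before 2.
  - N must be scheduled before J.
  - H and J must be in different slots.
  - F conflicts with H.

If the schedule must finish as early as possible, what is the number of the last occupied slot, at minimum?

The precedence chain requires at least 2 distinct slots.
H can't be placed before 4, so the schedule must run through at least slot 4.
4 works (last occupied slot: 4): for example X -> 2; N -> 2; J -> 3; H -> 4; Y -> 1; F -> 1; C -> 1.

slot 4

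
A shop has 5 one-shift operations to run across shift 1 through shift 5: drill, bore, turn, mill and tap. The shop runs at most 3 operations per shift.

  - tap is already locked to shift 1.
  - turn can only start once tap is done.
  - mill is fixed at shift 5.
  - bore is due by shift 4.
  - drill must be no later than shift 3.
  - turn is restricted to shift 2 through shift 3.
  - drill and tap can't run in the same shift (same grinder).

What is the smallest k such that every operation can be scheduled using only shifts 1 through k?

5 shifts

The precedence chain requires at least 2 distinct shifts.
With at most 3 per shift and 5 operations, at least 2 shifts are needed.
mill can't be placed before shift 5, so the schedule must run through at least shift 5.
5 works (last occupied shift: shift 5): for example bore in shift 1; drill in shift 2; turn in shift 2; tap in shift 1; mill in shift 5.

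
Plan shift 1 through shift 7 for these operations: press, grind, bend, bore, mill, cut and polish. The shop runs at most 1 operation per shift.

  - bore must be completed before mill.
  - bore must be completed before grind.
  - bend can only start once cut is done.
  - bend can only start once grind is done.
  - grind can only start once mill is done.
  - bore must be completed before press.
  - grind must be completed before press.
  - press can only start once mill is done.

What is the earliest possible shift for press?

shift 4

Precedence pushes press to at least shift 4.
press at shift 4 is achievable: polish=shift 7, bend=shift 6, grind=shift 3, mill=shift 2, press=shift 4, cut=shift 5, bore=shift 1.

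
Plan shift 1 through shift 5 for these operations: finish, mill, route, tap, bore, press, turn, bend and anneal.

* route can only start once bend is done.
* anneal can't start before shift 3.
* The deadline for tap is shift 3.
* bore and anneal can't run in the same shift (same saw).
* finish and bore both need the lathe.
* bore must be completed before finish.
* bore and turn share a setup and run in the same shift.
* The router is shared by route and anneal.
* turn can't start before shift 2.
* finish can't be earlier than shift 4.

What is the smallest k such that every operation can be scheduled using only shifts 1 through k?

The precedence chain requires at least 2 distinct shifts.
finish can't be placed before shift 4, so the schedule must run through at least shift 4.
4 works (last occupied shift: shift 4): for example anneal=shift 3; press=shift 1; mill=shift 1; bend=shift 1; finish=shift 4; tap=shift 1; turn=shift 2; route=shift 2; bore=shift 2.

4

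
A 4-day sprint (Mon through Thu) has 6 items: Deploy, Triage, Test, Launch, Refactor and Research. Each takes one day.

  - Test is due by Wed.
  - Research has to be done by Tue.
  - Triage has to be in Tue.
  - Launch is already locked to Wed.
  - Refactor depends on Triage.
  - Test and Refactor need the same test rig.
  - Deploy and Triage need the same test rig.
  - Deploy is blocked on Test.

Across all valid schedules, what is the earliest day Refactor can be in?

Precedence pushes Refactor to at least Wed.
Refactor at Wed is achievable: Test -> Mon; Deploy -> Wed; Launch -> Wed; Triage -> Tue; Refactor -> Wed; Research -> Mon.

Wed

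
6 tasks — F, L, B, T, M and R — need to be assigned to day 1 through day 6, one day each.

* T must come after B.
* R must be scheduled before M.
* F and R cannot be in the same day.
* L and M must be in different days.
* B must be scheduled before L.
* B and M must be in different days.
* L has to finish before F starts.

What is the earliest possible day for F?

Precedence pushes F to at least day 3.
F at day 3 is achievable: M -> day 3; F -> day 3; L -> day 2; R -> day 1; T -> day 2; B -> day 1.

day 3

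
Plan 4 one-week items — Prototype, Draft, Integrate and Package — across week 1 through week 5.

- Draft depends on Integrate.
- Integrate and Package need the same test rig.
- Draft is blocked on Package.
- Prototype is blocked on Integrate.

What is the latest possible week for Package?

week 4

Downstream work caps Package at week 4.
Package at week 4 is achievable: Integrate=week 1; Prototype=week 2; Package=week 4; Draft=week 5.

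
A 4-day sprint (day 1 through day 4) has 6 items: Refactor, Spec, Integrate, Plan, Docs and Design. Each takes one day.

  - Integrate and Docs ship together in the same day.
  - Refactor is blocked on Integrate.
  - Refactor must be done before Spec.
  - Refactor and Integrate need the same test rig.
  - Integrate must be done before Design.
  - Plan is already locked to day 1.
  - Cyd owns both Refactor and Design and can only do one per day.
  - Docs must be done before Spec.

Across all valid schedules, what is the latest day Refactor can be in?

Precedence pushes Refactor to at least day 2; downstream work caps Refactor at day 3.
Refactor at day 3 is achievable: Spec=day 4; Integrate=day 1; Design=day 2; Plan=day 1; Docs=day 1; Refactor=day 3.

day 3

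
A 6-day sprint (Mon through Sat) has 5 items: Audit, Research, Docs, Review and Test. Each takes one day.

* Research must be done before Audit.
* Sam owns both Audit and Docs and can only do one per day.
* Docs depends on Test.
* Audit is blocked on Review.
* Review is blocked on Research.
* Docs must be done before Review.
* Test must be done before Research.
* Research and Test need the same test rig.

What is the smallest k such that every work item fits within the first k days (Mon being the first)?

The precedence chain requires at least 4 distinct days.
4 works (last occupied day: Thu): for example Audit in Thu, Test in Mon, Research in Tue, Docs in Tue, Review in Wed.

4 days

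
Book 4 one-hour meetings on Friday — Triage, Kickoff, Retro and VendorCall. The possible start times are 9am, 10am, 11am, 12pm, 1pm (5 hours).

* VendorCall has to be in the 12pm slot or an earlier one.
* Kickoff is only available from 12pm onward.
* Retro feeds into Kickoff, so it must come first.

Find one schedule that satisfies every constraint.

VendorCall in 9am; Retro in 9am; Kickoff in 12pm; Triage in 9am

Checking: Retro(9am) before Kickoff(12pm); Kickoff=12pm in [12pm,1pm]; VendorCall=9am in [9am,12pm].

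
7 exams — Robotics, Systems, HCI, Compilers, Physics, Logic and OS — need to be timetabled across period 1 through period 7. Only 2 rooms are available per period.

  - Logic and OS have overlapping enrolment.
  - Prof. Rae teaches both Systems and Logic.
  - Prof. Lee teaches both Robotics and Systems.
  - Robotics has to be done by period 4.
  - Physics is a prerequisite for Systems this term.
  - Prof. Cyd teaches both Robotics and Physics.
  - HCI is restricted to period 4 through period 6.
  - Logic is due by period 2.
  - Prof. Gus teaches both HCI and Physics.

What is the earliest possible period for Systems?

period 2

Precedence pushes Systems to at least period 2.
Systems at period 2 is achievable: Systems in period 2; Robotics in period 3; HCI in period 4; Compilers in period 2; Logic in period 1; Physics in period 1; OS in period 3.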